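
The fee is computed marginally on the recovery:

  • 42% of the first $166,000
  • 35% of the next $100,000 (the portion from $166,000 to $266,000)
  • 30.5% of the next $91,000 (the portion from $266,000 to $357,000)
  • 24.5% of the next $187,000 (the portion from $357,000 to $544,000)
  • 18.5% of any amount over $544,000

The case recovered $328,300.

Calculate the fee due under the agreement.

First $166,000 at 42% = $69,720.00
Next $100,000 at 35% = $35,000.00
Remaining $62,300 at 30.5% = $19,001.50
Fee: $69,720.00 + $35,000.00 + $19,001.50 = $123,721.50

$123,721.50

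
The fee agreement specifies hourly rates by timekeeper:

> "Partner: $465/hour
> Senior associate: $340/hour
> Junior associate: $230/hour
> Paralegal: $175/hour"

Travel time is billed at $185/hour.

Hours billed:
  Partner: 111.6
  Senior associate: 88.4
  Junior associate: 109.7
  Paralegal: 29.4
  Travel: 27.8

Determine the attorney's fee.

$117,469.00

Partner: 111.6 × $465 = $51,894.00
Senior associate: 88.4 × $340 = $30,056.00
Junior associate: 109.7 × $230 = $25,231.00
Paralegal: 29.4 × $175 = $5,145.00
Subtotal: $51,894.00 + $30,056.00 + $25,231.00 + $5,145.00 = $112,326.00
Travel: 27.8 × $185 = $5,143.00
Total: $112,326.00 + $5,143.00 = $117,469.00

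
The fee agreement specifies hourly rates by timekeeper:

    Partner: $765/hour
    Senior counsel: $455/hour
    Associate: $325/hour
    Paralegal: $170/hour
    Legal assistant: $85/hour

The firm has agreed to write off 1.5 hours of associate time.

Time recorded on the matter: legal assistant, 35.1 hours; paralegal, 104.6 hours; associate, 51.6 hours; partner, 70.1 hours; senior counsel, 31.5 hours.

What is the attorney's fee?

$105,007.00

Partner: 70.1 × $765 = $53,626.50
Senior counsel: 31.5 × $455 = $14,332.50
Associate: 51.6 × $325 = $16,770.00
Paralegal: 104.6 × $170 = $17,782.00
Legal assistant: 35.1 × $85 = $2,983.50
Subtotal: $105,494.50
Write-off: 1.5 × $325 = $487.50
Total: $105,494.50 − $487.50 = $105,007.00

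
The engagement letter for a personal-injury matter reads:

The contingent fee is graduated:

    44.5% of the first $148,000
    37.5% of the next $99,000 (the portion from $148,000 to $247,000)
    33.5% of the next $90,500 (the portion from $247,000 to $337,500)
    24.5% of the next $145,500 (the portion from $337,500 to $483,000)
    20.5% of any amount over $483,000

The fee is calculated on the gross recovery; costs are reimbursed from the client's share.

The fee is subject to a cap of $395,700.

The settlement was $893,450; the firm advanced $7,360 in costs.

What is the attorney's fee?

Fee base is the gross recovery, $893,450; costs are reimbursed separately.
First $148,000 at 44.5% = $65,860.00
Next $99,000 at 37.5% = $37,125.00
Next $90,500 at 33.5% = $30,317.50
Next $145,500 at 24.5% = $35,647.50
Remaining $410,450 at 20.5% = $84,142.25
Fee: $65,860.00 + $37,125.00 + $30,317.50 + $35,647.50 + $84,142.25 = $253,092.25
$253,092.25 is under the $395,700 cap.

$253,092.25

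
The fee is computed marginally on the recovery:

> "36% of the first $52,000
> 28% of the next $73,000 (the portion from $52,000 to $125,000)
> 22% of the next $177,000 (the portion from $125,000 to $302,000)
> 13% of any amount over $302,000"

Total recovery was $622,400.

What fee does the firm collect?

$119,752.00

First $52,000 at 36% = $18,720.00
Next $73,000 at 28% = $20,440.00
Next $177,000 at 22% = $38,940.00
Remaining $320,400 at 13% = $41,652.00
Fee: $18,720.00 + $20,440.00 + $38,940.00 + $41,652.00 = $119,752.00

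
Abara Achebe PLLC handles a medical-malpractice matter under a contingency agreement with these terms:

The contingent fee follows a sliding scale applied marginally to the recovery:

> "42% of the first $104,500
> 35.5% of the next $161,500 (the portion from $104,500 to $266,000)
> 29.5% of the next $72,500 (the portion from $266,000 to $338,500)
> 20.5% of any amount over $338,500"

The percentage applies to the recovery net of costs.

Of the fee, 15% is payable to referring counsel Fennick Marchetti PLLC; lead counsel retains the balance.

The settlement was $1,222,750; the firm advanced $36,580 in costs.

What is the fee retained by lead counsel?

Fee base (net of costs): $1,222,750 − $36,580 = $1,186,170
First $104,500 at 42% = $43,890.00
Next $161,500 at 35.5% = $57,332.50
Next $72,500 at 29.5% = $21,387.50
Remaining $847,670 at 20.5% = $173,772.35
Fee: $43,890.00 + $57,332.50 + $21,387.50 + $173,772.35 = $296,382.35
Referral share: 15% of $296,382.35 = $44,457.35; lead counsel retains $296,382.35 − $44,457.35 = $251,925.00.

$251,925.00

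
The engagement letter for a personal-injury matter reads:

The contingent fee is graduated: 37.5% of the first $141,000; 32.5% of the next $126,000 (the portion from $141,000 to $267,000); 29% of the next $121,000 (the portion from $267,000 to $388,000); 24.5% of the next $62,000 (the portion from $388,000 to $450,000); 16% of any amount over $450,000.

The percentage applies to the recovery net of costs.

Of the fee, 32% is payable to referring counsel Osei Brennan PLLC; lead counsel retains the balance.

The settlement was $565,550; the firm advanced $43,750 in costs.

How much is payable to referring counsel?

$49,789.76

Fee base (net of costs): $565,550 − $43,750 = $521,800
First $141,000 at 37.5% = $52,875.00
Next $126,000 at 32.5% = $40,950.00
Next $121,000 at 29% = $35,090.00
Next $62,000 at 24.5% = $15,190.00
Remaining $71,800 at 16% = $11,488.00
Fee: $52,875.00 + $40,950.00 + $35,090.00 + $15,190.00 + $11,488.00 = $155,593.00
Referral share: 32% of $155,593.00 = $49,789.76; lead counsel retains $155,593.00 − $49,789.76 = $105,803.24.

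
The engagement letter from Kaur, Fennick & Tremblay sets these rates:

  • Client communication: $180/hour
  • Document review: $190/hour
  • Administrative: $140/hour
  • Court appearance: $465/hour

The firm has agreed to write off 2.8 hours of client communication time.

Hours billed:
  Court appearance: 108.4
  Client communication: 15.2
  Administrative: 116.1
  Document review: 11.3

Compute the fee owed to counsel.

$71,039.00

Client communication: 15.2 × $180 = $2,736.00
Document review: 11.3 × $190 = $2,147.00
Administrative: 116.1 × $140 = $16,254.00
Court appearance: 108.4 × $465 = $50,406.00
Subtotal: $71,543.00
Write-off: 2.8 × $180 = $504.00
Total: $71,543.00 − $504.00 = $71,039.00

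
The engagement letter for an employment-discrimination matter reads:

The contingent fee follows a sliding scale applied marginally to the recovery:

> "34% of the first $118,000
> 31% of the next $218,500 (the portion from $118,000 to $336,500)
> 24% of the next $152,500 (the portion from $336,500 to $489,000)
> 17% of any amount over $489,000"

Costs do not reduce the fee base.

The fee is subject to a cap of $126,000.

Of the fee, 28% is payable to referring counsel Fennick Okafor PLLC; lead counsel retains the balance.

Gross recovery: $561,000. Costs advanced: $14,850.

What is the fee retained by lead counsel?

Fee base is the gross recovery, $561,000; costs are reimbursed separately.
First $118,000 at 34% = $40,120.00
Next $218,500 at 31% = $67,735.00
Next $152,500 at 24% = $36,600.00
Remaining $72,000 at 17% = $12,240.00
Fee: $40,120.00 + $67,735.00 + $36,600.00 + $12,240.00 = $156,695.00
$156,695.00 exceeds the $126,000 cap, so the fee is capped at $126,000.00.
Referral share: 28% of $126,000.00 = $35,280.00; lead counsel retains $126,000.00 − $35,280.00 = $90,720.00.

$90,720.00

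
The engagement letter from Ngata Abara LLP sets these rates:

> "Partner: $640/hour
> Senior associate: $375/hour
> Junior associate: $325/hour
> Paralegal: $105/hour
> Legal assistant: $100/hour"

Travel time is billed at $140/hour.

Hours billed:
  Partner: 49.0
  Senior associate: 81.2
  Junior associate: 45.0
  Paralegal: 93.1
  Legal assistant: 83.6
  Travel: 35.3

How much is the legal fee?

$99,512.50

Partner: 49.0 × $640 = $31,360.00
Senior associate: 81.2 × $375 = $30,450.00
Junior associate: 45.0 × $325 = $14,625.00
Paralegal: 93.1 × $105 = $9,775.50
Legal assistant: 83.6 × $100 = $8,360.00
Subtotal: $31,360.00 + $30,450.00 + $14,625.00 + $9,775.50 + $8,360.00 = $94,570.50
Travel: 35.3 × $140 = $4,942.00
Total: $94,570.50 + $4,942.00 = $99,512.50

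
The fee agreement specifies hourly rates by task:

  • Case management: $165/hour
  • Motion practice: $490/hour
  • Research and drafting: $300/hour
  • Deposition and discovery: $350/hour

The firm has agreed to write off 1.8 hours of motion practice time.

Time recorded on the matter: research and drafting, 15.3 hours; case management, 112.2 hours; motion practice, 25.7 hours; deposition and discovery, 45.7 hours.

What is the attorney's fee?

Case management: 112.2 × $165 = $18,513.00
Motion practice: 25.7 × $490 = $12,593.00
Research and drafting: 15.3 × $300 = $4,590.00
Deposition and discovery: 45.7 × $350 = $15,995.00
Subtotal: $51,691.00
Write-off: 1.8 × $490 = $882.00
Total: $51,691.00 − $882.00 = $50,809.00

$50,809.00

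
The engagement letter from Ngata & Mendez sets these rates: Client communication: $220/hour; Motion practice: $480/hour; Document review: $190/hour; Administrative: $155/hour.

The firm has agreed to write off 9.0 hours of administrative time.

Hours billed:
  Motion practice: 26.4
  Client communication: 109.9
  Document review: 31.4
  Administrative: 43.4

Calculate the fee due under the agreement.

Client communication: 109.9 × $220 = $24,178.00
Motion practice: 26.4 × $480 = $12,672.00
Document review: 31.4 × $190 = $5,966.00
Administrative: 43.4 × $155 = $6,727.00
Subtotal: $49,543.00
Write-off: 9.0 × $155 = $1,395.00
Total: $49,543.00 − $1,395.00 = $48,148.00

$48,148.00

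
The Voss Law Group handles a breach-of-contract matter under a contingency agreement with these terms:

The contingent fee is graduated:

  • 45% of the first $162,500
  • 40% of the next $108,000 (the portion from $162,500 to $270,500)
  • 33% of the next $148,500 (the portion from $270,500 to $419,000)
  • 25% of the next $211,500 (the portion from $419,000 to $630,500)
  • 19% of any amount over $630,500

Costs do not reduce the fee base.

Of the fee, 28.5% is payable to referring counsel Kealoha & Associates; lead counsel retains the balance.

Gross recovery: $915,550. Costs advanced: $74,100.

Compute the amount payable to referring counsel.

Fee base is the gross recovery, $915,550; costs are reimbursed separately.
First $162,500 at 45% = $73,125.00
Next $108,000 at 40% = $43,200.00
Next $148,500 at 33% = $49,005.00
Next $211,500 at 25% = $52,875.00
Remaining $285,050 at 19% = $54,159.50
Fee: $73,125.00 + $43,200.00 + $49,005.00 + $52,875.00 + $54,159.50 = $272,364.50
Referral share: 28.5% of $272,364.50 = $77,623.88; lead counsel retains $272,364.50 − $77,623.88 = $194,740.62.

$77,623.88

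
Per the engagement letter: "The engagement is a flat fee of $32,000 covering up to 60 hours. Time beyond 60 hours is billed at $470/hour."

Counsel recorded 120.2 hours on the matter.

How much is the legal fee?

Flat fee: $32,000.00
Excess hours: 120.2 − 60 = 60.2
Overrun: 60.2 × $470 = $28,294.00
Total: $32,000.00 + $28,294.00 = $60,294.00

$60,294.00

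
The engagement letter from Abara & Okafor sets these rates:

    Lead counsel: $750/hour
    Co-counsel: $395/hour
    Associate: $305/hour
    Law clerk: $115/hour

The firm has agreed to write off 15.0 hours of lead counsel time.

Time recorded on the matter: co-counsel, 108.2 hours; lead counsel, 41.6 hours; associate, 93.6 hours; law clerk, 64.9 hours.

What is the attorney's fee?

Lead counsel: 41.6 × $750 = $31,200.00
Co-counsel: 108.2 × $395 = $42,739.00
Associate: 93.6 × $305 = $28,548.00
Law clerk: 64.9 × $115 = $7,463.50
Subtotal: $109,950.50
Write-off: 15.0 × $750 = $11,250.00
Total: $109,950.50 − $11,250.00 = $98,700.50

$98,700.50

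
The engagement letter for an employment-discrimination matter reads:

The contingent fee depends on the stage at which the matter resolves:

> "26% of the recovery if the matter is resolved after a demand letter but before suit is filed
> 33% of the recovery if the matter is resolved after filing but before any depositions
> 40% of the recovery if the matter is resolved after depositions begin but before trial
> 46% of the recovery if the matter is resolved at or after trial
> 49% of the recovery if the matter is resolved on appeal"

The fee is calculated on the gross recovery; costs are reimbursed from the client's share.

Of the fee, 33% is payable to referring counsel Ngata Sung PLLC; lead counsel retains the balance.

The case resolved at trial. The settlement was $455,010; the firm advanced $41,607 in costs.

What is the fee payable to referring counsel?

$69,070.52

Fee base is the gross recovery, $455,010; costs are reimbursed separately.
The matter resolved at trial, so the 46% rate applies.
$455,010 × 46% = $209,304.60
Referral share: 33% of $209,304.60 = $69,070.52; lead counsel retains $209,304.60 − $69,070.52 = $140,234.08.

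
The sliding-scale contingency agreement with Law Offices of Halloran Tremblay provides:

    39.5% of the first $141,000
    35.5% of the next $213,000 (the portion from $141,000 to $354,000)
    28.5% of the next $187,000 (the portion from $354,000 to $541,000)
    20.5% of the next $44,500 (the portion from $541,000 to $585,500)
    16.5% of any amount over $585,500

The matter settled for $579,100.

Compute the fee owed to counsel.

$192,415.50

First $141,000 at 39.5% = $55,695.00
Next $213,000 at 35.5% = $75,615.00
Next $187,000 at 28.5% = $53,295.00
Remaining $38,100 at 20.5% = $7,810.50
Fee: $55,695.00 + $75,615.00 + $53,295.00 + $7,810.50 = $192,415.50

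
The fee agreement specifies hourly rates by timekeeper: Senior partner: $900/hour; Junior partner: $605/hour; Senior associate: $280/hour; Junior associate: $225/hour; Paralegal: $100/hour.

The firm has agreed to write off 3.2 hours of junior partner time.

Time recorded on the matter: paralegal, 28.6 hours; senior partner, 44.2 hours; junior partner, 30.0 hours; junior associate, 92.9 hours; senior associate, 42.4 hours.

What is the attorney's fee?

Senior partner: 44.2 × $900 = $39,780.00
Junior partner: 30.0 × $605 = $18,150.00
Senior associate: 42.4 × $280 = $11,872.00
Junior associate: 92.9 × $225 = $20,902.50
Paralegal: 28.6 × $100 = $2,860.00
Subtotal: $93,564.50
Write-off: 3.2 × $605 = $1,936.00
Total: $93,564.50 − $1,936.00 = $91,628.50

$91,628.50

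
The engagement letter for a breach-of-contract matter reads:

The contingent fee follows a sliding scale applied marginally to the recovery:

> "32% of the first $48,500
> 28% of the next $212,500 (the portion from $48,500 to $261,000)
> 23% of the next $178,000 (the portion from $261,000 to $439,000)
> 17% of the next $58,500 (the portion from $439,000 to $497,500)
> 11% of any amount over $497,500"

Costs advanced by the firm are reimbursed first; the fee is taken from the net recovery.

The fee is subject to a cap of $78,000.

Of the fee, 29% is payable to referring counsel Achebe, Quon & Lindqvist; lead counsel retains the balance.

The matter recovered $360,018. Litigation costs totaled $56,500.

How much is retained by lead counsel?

Fee base (net of costs): $360,018 − $56,500 = $303,518
First $48,500 at 32% = $15,520.00
Next $212,500 at 28% = $59,500.00
Remaining $42,518 at 23% = $9,779.14
Fee: $15,520.00 + $59,500.00 + $9,779.14 = $84,799.14
$84,799.14 exceeds the $78,000 cap, so the fee is capped at $78,000.00.
Referral share: 29% of $78,000.00 = $22,620.00; lead counsel retains $78,000.00 − $22,620.00 = $55,380.00.

$55,380.00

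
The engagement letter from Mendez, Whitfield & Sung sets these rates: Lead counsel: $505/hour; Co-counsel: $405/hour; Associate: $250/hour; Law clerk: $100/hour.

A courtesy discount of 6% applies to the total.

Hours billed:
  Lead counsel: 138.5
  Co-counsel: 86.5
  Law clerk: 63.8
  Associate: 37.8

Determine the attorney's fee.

$113,556.70

Lead counsel: 138.5 × $505 = $69,942.50
Co-counsel: 86.5 × $405 = $35,032.50
Associate: 37.8 × $250 = $9,450.00
Law clerk: 63.8 × $100 = $6,380.00
Subtotal: $120,805.00
Less 6% discount: −$7,248.30
Total: $120,805.00 − $7,248.30 = $113,556.70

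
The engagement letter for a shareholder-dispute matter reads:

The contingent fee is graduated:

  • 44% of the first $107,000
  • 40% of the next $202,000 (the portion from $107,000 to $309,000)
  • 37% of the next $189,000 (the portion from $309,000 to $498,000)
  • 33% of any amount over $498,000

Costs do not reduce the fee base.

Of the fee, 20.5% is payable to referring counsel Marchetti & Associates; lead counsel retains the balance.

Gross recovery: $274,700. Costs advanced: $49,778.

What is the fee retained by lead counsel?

Fee base is the gross recovery, $274,700; costs are reimbursed separately.
First $107,000 at 44% = $47,080.00
Remaining $167,700 at 40% = $67,080.00
Fee: $47,080.00 + $67,080.00 = $114,160.00
Referral share: 20.5% of $114,160.00 = $23,402.80; lead counsel retains $114,160.00 − $23,402.80 = $90,757.20.

$90,757.20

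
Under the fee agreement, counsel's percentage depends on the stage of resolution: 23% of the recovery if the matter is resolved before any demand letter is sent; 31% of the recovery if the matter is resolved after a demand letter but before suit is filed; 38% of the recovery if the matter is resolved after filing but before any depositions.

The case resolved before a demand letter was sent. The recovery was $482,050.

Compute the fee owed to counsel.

The matter resolved before a demand letter was sent, so the 23% rate applies.
$482,050 × 23% = $110,871.50

$110,871.50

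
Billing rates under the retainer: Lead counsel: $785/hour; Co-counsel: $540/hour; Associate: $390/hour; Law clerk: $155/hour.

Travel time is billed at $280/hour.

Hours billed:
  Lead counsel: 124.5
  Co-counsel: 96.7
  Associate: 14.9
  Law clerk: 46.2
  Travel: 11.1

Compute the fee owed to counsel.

Lead counsel: 124.5 × $785 = $97,732.50
Co-counsel: 96.7 × $540 = $52,218.00
Associate: 14.9 × $390 = $5,811.00
Law clerk: 46.2 × $155 = $7,161.00
Subtotal: $97,732.50 + $52,218.00 + $5,811.00 + $7,161.00 = $162,922.50
Travel: 11.1 × $280 = $3,108.00
Total: $162,922.50 + $3,108.00 = $166,030.50

$166,030.50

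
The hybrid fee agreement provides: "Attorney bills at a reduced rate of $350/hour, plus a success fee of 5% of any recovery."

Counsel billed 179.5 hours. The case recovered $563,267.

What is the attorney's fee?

$90,988.35

Hourly: 179.5 × $350 = $62,825.00
Success fee: 5% of $563,267 = $28,163.35
Total: $62,825.00 + $28,163.35 = $90,988.35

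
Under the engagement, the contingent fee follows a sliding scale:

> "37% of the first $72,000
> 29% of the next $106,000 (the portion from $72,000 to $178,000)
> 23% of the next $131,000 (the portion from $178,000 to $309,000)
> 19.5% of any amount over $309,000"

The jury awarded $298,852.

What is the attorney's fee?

First $72,000 at 37% = $26,640.00
Next $106,000 at 29% = $30,740.00
Remaining $120,852 at 23% = $27,795.96
Fee: $26,640.00 + $30,740.00 + $27,795.96 = $85,175.96

$85,175.96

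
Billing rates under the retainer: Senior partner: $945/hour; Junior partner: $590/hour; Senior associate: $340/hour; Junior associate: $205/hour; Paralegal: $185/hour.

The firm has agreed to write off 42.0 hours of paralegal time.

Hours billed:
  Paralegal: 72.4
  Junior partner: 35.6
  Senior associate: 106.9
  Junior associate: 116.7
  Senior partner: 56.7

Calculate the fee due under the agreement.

Senior partner: 56.7 × $945 = $53,581.50
Junior partner: 35.6 × $590 = $21,004.00
Senior associate: 106.9 × $340 = $36,346.00
Junior associate: 116.7 × $205 = $23,923.50
Paralegal: 72.4 × $185 = $13,394.00
Subtotal: $148,249.00
Write-off: 42.0 × $185 = $7,770.00
Total: $148,249.00 − $7,770.00 = $140,479.00

$140,479.00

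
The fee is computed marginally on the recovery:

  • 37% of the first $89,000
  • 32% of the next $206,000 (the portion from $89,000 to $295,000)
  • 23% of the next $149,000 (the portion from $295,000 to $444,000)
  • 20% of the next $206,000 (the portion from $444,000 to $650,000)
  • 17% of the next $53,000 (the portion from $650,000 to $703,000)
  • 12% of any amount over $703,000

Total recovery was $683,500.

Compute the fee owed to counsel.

First $89,000 at 37% = $32,930.00
Next $206,000 at 32% = $65,920.00
Next $149,000 at 23% = $34,270.00
Next $206,000 at 20% = $41,200.00
Remaining $33,500 at 17% = $5,695.00
Fee: $32,930.00 + $65,920.00 + $34,270.00 + $41,200.00 + $5,695.00 = $180,015.00

$180,015.00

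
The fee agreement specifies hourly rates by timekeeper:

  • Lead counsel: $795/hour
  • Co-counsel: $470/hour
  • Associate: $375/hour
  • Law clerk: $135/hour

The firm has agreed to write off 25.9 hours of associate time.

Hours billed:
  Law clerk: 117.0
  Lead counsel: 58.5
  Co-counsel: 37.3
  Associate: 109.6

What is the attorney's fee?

Lead counsel: 58.5 × $795 = $46,507.50
Co-counsel: 37.3 × $470 = $17,531.00
Associate: 109.6 × $375 = $41,100.00
Law clerk: 117.0 × $135 = $15,795.00
Subtotal: $120,933.50
Write-off: 25.9 × $375 = $9,712.50
Total: $120,933.50 − $9,712.50 = $111,221.00

$111,221.00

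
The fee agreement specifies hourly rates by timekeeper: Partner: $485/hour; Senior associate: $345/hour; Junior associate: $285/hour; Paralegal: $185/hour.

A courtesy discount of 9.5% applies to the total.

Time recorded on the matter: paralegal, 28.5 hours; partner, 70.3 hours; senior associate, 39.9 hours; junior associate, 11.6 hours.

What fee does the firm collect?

$51,077.75

Partner: 70.3 × $485 = $34,095.50
Senior associate: 39.9 × $345 = $13,765.50
Junior associate: 11.6 × $285 = $3,306.00
Paralegal: 28.5 × $185 = $5,272.50
Subtotal: $56,439.50
Less 9.5% discount: −$5,361.75
Total: $56,439.50 − $5,361.75 = $51,077.75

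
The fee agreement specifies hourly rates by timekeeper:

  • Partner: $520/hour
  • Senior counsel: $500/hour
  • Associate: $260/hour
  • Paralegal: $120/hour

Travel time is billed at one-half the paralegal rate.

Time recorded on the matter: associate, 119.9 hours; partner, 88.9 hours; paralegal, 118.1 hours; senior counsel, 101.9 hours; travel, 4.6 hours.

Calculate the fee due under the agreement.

$142,800.00

Partner: 88.9 × $520 = $46,228.00
Senior counsel: 101.9 × $500 = $50,950.00
Associate: 119.9 × $260 = $31,174.00
Paralegal: 118.1 × $120 = $14,172.00
Subtotal: $46,228.00 + $50,950.00 + $31,174.00 + $14,172.00 = $142,524.00
Travel: 4.6 × ($120 ÷ 2) = 4.6 × $60.00 = $276.00
Total: $142,524.00 + $276.00 = $142,800.00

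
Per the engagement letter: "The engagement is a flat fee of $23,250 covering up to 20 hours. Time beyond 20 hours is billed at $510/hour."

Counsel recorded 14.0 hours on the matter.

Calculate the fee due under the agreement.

$23,250.00

14.0 hours is within the 20-hour scope; only the flat fee applies.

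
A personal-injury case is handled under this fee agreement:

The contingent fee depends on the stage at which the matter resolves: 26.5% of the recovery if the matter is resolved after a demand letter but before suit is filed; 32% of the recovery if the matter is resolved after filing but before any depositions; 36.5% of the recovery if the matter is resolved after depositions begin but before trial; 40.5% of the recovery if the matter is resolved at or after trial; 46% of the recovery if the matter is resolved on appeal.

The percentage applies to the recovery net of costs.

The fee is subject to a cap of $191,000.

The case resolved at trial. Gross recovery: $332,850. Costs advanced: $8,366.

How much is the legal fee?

$131,416.02

Fee base (net of costs): $332,850 − $8,366 = $324,484
The matter resolved at trial, so the 40.5% rate applies.
$324,484 × 40.5% = $131,416.02
$131,416.02 is under the $191,000 cap.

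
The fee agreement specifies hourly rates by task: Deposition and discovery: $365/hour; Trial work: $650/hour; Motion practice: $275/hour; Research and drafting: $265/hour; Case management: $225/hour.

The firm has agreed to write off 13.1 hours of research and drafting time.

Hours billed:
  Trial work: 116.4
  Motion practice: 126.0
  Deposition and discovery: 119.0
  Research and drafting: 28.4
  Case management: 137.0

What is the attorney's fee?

$188,624.50

Deposition and discovery: 119.0 × $365 = $43,435.00
Trial work: 116.4 × $650 = $75,660.00
Motion practice: 126.0 × $275 = $34,650.00
Research and drafting: 28.4 × $265 = $7,526.00
Case management: 137.0 × $225 = $30,825.00
Subtotal: $192,096.00
Write-off: 13.1 × $265 = $3,471.50
Total: $192,096.00 − $3,471.50 = $188,624.50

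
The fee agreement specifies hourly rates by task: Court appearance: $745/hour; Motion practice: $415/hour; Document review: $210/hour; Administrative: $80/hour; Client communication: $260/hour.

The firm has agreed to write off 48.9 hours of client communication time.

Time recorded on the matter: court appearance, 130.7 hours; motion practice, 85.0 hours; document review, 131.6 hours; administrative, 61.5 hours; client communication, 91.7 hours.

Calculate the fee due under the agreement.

$176,330.50

Court appearance: 130.7 × $745 = $97,371.50
Motion practice: 85.0 × $415 = $35,275.00
Document review: 131.6 × $210 = $27,636.00
Administrative: 61.5 × $80 = $4,920.00
Client communication: 91.7 × $260 = $23,842.00
Subtotal: $189,044.50
Write-off: 48.9 × $260 = $12,714.00
Total: $189,044.50 − $12,714.00 = $176,330.50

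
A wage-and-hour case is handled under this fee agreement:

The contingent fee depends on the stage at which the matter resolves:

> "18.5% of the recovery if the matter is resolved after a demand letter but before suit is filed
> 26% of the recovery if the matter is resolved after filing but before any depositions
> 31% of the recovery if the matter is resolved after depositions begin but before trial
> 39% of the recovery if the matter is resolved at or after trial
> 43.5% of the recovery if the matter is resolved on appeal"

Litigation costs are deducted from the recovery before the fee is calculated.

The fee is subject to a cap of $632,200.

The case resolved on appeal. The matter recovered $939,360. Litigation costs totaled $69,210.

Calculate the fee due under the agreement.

Fee base (net of costs): $939,360 − $69,210 = $870,150
The matter resolved on appeal, so the 43.5% rate applies.
$870,150 × 43.5% = $378,515.25
$378,515.25 is under the $632,200 cap.

$378,515.25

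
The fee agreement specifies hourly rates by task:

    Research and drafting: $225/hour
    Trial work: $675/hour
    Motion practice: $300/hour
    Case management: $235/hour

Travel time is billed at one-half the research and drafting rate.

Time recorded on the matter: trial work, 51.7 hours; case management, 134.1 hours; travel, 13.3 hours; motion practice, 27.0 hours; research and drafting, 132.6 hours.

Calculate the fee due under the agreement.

$105,842.25

Research and drafting: 132.6 × $225 = $29,835.00
Trial work: 51.7 × $675 = $34,897.50
Motion practice: 27.0 × $300 = $8,100.00
Case management: 134.1 × $235 = $31,513.50
Subtotal: $29,835.00 + $34,897.50 + $8,100.00 + $31,513.50 = $104,346.00
Travel: 13.3 × ($225 ÷ 2) = 13.3 × $112.50 = $1,496.25
Total: $104,346.00 + $1,496.25 = $105,842.25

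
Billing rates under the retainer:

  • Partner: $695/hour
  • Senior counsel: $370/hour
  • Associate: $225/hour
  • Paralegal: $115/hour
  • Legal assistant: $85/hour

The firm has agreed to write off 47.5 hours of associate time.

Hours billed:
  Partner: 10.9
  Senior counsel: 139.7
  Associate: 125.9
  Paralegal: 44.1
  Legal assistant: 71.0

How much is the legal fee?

$88,011.00

Partner: 10.9 × $695 = $7,575.50
Senior counsel: 139.7 × $370 = $51,689.00
Associate: 125.9 × $225 = $28,327.50
Paralegal: 44.1 × $115 = $5,071.50
Legal assistant: 71.0 × $85 = $6,035.00
Subtotal: $98,698.50
Write-off: 47.5 × $225 = $10,687.50
Total: $98,698.50 − $10,687.50 = $88,011.00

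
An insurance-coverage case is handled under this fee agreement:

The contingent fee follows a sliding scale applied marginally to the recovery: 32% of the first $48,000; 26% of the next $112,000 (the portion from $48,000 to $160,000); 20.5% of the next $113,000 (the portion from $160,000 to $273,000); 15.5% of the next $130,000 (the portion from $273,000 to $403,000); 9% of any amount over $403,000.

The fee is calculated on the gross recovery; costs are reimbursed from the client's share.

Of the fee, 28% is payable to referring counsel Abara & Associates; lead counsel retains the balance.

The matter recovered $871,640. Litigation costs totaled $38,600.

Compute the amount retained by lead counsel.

Fee base is the gross recovery, $871,640; costs are reimbursed separately.
First $48,000 at 32% = $15,360.00
Next $112,000 at 26% = $29,120.00
Next $113,000 at 20.5% = $23,165.00
Next $130,000 at 15.5% = $20,150.00
Remaining $468,640 at 9% = $42,177.60
Fee: $15,360.00 + $29,120.00 + $23,165.00 + $20,150.00 + $42,177.60 = $129,972.60
Referral share: 28% of $129,972.60 = $36,392.33; lead counsel retains $129,972.60 − $36,392.33 = $93,580.27.

$93,580.27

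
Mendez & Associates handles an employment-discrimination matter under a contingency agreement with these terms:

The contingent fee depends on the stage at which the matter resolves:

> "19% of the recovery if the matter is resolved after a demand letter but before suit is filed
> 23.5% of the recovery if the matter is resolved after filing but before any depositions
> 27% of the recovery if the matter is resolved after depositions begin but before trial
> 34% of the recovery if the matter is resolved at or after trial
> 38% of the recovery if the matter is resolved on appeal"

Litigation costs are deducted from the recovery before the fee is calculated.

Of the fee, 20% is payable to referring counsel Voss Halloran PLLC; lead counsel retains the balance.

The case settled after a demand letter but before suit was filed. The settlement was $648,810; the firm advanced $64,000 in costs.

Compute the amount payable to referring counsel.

$22,222.78

Fee base (net of costs): $648,810 − $64,000 = $584,810
The matter settled after a demand letter but before suit was filed, so the 19% rate applies.
$584,810 × 19% = $111,113.90
Referral share: 20% of $111,113.90 = $22,222.78; lead counsel retains $111,113.90 − $22,222.78 = $88,891.12.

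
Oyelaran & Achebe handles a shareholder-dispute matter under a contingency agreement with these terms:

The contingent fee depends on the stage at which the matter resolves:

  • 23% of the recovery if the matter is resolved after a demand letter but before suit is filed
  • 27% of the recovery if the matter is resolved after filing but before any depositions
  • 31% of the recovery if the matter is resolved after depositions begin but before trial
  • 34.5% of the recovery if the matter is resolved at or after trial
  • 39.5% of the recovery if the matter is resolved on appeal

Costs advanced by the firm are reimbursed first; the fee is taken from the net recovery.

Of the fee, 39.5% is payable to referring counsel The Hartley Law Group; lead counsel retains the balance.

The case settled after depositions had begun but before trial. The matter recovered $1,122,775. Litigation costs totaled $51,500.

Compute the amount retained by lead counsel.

$200,917.63

Fee base (net of costs): $1,122,775 − $51,500 = $1,071,275
The matter settled after depositions had begun but before trial, so the 31% rate applies.
$1,071,275 × 31% = $332,095.25
Referral share: 39.5% of $332,095.25 = $131,177.62; lead counsel retains $332,095.25 − $131,177.62 = $200,917.63.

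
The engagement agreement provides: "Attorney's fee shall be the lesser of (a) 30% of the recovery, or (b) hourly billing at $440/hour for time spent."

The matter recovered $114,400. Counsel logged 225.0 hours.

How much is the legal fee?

$34,320.00

(a) 30% of $114,400 = $34,320.00
(b) 225.0 × $440 = $99,000.00
The lesser is (a): $34,320.00.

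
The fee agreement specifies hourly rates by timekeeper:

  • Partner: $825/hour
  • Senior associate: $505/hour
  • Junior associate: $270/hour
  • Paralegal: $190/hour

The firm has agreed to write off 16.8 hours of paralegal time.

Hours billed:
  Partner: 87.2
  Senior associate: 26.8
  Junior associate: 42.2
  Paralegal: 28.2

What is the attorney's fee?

Partner: 87.2 × $825 = $71,940.00
Senior associate: 26.8 × $505 = $13,534.00
Junior associate: 42.2 × $270 = $11,394.00
Paralegal: 28.2 × $190 = $5,358.00
Subtotal: $102,226.00
Write-off: 16.8 × $190 = $3,192.00
Total: $102,226.00 − $3,192.00 = $99,034.00

$99,034.00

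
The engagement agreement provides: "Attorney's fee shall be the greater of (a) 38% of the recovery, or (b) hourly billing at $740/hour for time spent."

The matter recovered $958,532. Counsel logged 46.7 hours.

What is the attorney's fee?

(a) 38% of $958,532 = $364,242.16
(b) 46.7 × $740 = $34,558.00
The greater is (a): $364,242.16.

$364,242.16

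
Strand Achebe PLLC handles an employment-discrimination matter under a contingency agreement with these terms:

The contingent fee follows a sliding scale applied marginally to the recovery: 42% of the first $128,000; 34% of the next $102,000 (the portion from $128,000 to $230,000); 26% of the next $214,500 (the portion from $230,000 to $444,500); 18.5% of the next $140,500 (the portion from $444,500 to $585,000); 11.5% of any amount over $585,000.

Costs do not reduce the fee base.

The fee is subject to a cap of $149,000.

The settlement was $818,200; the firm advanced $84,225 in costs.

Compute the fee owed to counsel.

$149,000.00

Fee base is the gross recovery, $818,200; costs are reimbursed separately.
First $128,000 at 42% = $53,760.00
Next $102,000 at 34% = $34,680.00
Next $214,500 at 26% = $55,770.00
Next $140,500 at 18.5% = $25,992.50
Remaining $233,200 at 11.5% = $26,818.00
Fee: $53,760.00 + $34,680.00 + $55,770.00 + $25,992.50 + $26,818.00 = $197,020.50
$197,020.50 exceeds the $149,000 cap, so the fee is capped at $149,000.00.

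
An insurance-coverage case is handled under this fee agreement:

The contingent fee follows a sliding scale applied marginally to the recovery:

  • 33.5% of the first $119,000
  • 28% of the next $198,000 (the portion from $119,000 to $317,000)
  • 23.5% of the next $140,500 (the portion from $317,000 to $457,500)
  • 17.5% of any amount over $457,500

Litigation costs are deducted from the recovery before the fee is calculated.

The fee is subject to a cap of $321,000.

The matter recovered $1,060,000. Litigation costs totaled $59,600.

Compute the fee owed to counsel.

$223,330.00

Fee base (net of costs): $1,060,000 − $59,600 = $1,000,400
First $119,000 at 33.5% = $39,865.00
Next $198,000 at 28% = $55,440.00
Next $140,500 at 23.5% = $33,017.50
Remaining $542,900 at 17.5% = $95,007.50
Fee: $39,865.00 + $55,440.00 + $33,017.50 + $95,007.50 = $223,330.00
$223,330.00 is under the $321,000 cap.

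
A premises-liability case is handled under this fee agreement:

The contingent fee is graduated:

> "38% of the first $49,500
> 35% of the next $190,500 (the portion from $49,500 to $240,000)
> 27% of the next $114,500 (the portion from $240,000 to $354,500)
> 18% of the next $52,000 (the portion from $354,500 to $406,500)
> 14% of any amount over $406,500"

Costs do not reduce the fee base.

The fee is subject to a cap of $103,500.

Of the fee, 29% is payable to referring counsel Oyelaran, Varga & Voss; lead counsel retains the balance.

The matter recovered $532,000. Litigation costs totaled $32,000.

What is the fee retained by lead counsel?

Fee base is the gross recovery, $532,000; costs are reimbursed separately.
First $49,500 at 38% = $18,810.00
Next $190,500 at 35% = $66,675.00
Next $114,500 at 27% = $30,915.00
Next $52,000 at 18% = $9,360.00
Remaining $125,500 at 14% = $17,570.00
Fee: $18,810.00 + $66,675.00 + $30,915.00 + $9,360.00 + $17,570.00 = $143,330.00
$143,330.00 exceeds the $103,500 cap, so the fee is capped at $103,500.00.
Referral share: 29% of $103,500.00 = $30,015.00; lead counsel retains $103,500.00 − $30,015.00 = $73,485.00.

$73,485.00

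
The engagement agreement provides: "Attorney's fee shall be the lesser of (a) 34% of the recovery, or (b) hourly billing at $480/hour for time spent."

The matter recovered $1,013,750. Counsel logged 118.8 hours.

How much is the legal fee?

$57,024.00

(a) 34% of $1,013,750 = $344,675.00
(b) 118.8 × $480 = $57,024.00
The lesser is (b): $57,024.00.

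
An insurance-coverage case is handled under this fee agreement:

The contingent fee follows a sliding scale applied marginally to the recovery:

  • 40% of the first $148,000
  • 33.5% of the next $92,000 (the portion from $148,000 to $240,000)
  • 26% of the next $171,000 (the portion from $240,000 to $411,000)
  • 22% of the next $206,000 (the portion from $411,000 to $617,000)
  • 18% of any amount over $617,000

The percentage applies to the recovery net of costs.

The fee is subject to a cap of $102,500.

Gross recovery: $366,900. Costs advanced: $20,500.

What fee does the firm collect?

$102,500.00

Fee base (net of costs): $366,900 − $20,500 = $346,400
First $148,000 at 40% = $59,200.00
Next $92,000 at 33.5% = $30,820.00
Remaining $106,400 at 26% = $27,664.00
Fee: $59,200.00 + $30,820.00 + $27,664.00 = $117,684.00
$117,684.00 exceeds the $102,500 cap, so the fee is capped at $102,500.00.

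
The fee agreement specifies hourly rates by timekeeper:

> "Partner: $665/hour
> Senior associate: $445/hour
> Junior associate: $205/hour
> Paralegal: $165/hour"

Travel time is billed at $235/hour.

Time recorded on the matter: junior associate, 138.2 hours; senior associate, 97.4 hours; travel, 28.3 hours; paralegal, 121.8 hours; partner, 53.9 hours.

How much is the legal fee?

$134,265.00

Partner: 53.9 × $665 = $35,843.50
Senior associate: 97.4 × $445 = $43,343.00
Junior associate: 138.2 × $205 = $28,331.00
Paralegal: 121.8 × $165 = $20,097.00
Subtotal: $35,843.50 + $43,343.00 + $28,331.00 + $20,097.00 = $127,614.50
Travel: 28.3 × $235 = $6,650.50
Total: $127,614.50 + $6,650.50 = $134,265.00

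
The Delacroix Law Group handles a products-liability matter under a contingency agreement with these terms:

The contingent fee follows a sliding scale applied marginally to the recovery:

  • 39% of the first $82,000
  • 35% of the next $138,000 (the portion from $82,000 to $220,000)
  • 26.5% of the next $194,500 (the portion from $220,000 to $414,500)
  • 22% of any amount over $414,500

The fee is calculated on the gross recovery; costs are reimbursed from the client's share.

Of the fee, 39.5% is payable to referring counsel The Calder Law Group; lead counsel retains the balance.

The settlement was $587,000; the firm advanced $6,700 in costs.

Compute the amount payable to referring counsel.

$67,060.14

Fee base is the gross recovery, $587,000; costs are reimbursed separately.
First $82,000 at 39% = $31,980.00
Next $138,000 at 35% = $48,300.00
Next $194,500 at 26.5% = $51,542.50
Remaining $172,500 at 22% = $37,950.00
Fee: $31,980.00 + $48,300.00 + $51,542.50 + $37,950.00 = $169,772.50
Referral share: 39.5% of $169,772.50 = $67,060.14; lead counsel retains $169,772.50 − $67,060.14 = $102,712.36.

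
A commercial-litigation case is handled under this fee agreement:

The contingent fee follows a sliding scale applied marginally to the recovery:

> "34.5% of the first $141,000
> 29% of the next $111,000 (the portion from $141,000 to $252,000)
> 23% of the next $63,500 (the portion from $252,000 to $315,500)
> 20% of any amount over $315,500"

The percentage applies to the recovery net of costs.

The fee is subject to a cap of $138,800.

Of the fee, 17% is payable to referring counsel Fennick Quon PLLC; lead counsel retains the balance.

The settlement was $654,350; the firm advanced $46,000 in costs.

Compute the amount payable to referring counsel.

$23,596.00

Fee base (net of costs): $654,350 − $46,000 = $608,350
First $141,000 at 34.5% = $48,645.00
Next $111,000 at 29% = $32,190.00
Next $63,500 at 23% = $14,605.00
Remaining $292,850 at 20% = $58,570.00
Fee: $48,645.00 + $32,190.00 + $14,605.00 + $58,570.00 = $154,010.00
$154,010.00 exceeds the $138,800 cap, so the fee is capped at $138,800.00.
Referral share: 17% of $138,800.00 = $23,596.00; lead counsel retains $138,800.00 − $23,596.00 = $115,204.00.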